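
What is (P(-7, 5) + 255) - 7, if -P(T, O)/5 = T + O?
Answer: 258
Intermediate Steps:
P(T, O) = -5*O - 5*T (P(T, O) = -5*(T + O) = -5*(O + T) = -5*O - 5*T)
(P(-7, 5) + 255) - 7 = ((-5*5 - 5*(-7)) + 255) - 7 = ((-25 + 35) + 255) - 7 = (10 + 255) - 7 = 265 - 7 = 258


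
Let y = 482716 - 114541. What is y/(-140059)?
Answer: -368175/140059 ≈ -2.6287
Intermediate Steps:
y = 368175
y/(-140059) = 368175/(-140059) = 368175*(-1/140059) = -368175/140059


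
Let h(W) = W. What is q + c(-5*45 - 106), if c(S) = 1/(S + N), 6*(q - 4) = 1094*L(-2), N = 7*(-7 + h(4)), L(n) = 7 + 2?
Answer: 579039/352 ≈ 1645.0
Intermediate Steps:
L(n) = 9
N = -21 (N = 7*(-7 + 4) = 7*(-3) = -21)
q = 1645 (q = 4 + (1094*9)/6 = 4 + (1/6)*9846 = 4 + 1641 = 1645)
c(S) = 1/(-21 + S) (c(S) = 1/(S - 21) = 1/(-21 + S))
q + c(-5*45 - 106) = 1645 + 1/(-21 + (-5*45 - 106)) = 1645 + 1/(-21 + (-225 - 106)) = 1645 + 1/(-21 - 331) = 1645 + 1/(-352) = 1645 - 1/352 = 579039/352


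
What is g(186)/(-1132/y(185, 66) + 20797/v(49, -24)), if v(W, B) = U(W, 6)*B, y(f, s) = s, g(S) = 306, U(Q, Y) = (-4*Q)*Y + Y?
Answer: -94517280/5068993 ≈ -18.646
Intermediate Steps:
U(Q, Y) = Y - 4*Q*Y (U(Q, Y) = -4*Q*Y + Y = Y - 4*Q*Y)
v(W, B) = B*(6 - 24*W) (v(W, B) = (6*(1 - 4*W))*B = (6 - 24*W)*B = B*(6 - 24*W))
g(186)/(-1132/y(185, 66) + 20797/v(49, -24)) = 306/(-1132/66 + 20797/((6*(-24)*(1 - 4*49)))) = 306/(-1132*1/66 + 20797/((6*(-24)*(1 - 196)))) = 306/(-566/33 + 20797/((6*(-24)*(-195)))) = 306/(-566/33 + 20797/28080) = 306/(-5068993/308880) = 306*(-308880/5068993) = -94517280/5068993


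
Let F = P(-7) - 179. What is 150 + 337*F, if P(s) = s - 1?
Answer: -62869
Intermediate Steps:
P(s) = -1 + s
F = -187 (F = (-1 - 7) - 179 = -8 - 179 = -187)
150 + 337*F = 150 + 337*(-187) = 150 - 63019 = -62869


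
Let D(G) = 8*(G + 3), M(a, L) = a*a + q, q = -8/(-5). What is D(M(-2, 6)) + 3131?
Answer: 15999/5 ≈ 3199.8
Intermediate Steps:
q = 8/5 (q = -8*(-⅕) = 8/5 ≈ 1.6000)
M(a, L) = 8/5 + a² (M(a, L) = a*a + 8/5 = a² + 8/5 = 8/5 + a²)
D(G) = 24 + 8*G (D(G) = 8*(3 + G) = 24 + 8*G)
D(M(-2, 6)) + 3131 = (24 + 8*(8/5 + (-2)²)) + 3131 = (24 + 8*(8/5 + 4)) + 3131 = (24 + 8*(28/5)) + 3131 = (24 + 224/5) + 3131 = 344/5 + 3131 = 15999/5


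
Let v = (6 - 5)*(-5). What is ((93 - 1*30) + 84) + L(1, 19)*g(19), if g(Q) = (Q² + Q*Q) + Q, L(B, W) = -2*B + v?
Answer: -5040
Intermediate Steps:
v = -5 (v = 1*(-5) = -5)
L(B, W) = -5 - 2*B (L(B, W) = -2*B - 5 = -5 - 2*B)
g(Q) = Q + 2*Q² (g(Q) = (Q² + Q²) + Q = 2*Q² + Q = Q + 2*Q²)
((93 - 1*30) + 84) + L(1, 19)*g(19) = ((93 - 1*30) + 84) + (-5 - 2*1)*(19*(1 + 2*19)) = ((93 - 30) + 84) + (-5 - 2)*(19*(1 + 38)) = (63 + 84) - 133*39 = 147 - 7*741 = 147 - 5187 = -5040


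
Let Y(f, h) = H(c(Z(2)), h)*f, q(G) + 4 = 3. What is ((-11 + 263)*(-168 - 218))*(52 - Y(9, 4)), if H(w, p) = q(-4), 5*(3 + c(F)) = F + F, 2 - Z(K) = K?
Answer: -5933592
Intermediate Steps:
q(G) = -1 (q(G) = -4 + 3 = -1)
Z(K) = 2 - K
c(F) = -3 + 2*F/5 (c(F) = -3 + (F + F)/5 = -3 + (2*F)/5 = -3 + 2*F/5)
H(w, p) = -1
Y(f, h) = -f
((-11 + 263)*(-168 - 218))*(52 - Y(9, 4)) = ((-11 + 263)*(-168 - 218))*(52 - (-1)*9) = (252*(-386))*(52 - 1*(-9)) = -97272*(52 + 9) = -97272*61 = -5933592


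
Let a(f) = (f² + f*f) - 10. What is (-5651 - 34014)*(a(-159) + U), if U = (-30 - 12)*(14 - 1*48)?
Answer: -2061786700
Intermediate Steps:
U = 1428 (U = -42*(14 - 48) = -42*(-34) = 1428)
a(f) = -10 + 2*f² (a(f) = (f² + f²) - 10 = 2*f² - 10 = -10 + 2*f²)
(-5651 - 34014)*(a(-159) + U) = (-5651 - 34014)*((-10 + 2*(-159)²) + 1428) = -39665*((-10 + 2*25281) + 1428) = -39665*((-10 + 50562) + 1428) = -39665*(50552 + 1428) = -39665*51980 = -2061786700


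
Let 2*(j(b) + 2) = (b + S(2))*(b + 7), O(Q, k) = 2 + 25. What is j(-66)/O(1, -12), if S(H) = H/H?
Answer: 1277/18 ≈ 70.944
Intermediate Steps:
S(H) = 1
O(Q, k) = 27
j(b) = -2 + (1 + b)*(7 + b)/2 (j(b) = -2 + ((b + 1)*(b + 7))/2 = -2 + ((1 + b)*(7 + b))/2 = -2 + (1 + b)*(7 + b)/2)
j(-66)/O(1, -12) = (3/2 + (½)*(-66)² + 4*(-66))/27 = (3/2 + (½)*4356 - 264)*(1/27) = (3/2 + 2178 - 264)*(1/27) = (3831/2)*(1/27) = 1277/18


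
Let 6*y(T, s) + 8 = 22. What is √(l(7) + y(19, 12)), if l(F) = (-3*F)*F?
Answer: I*√1302/3 ≈ 12.028*I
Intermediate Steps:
l(F) = -3*F²
y(T, s) = 7/3 (y(T, s) = -4/3 + (⅙)*22 = -4/3 + 11/3 = 7/3)
√(l(7) + y(19, 12)) = √(-3*7² + 7/3) = √(-3*49 + 7/3) = √(-147 + 7/3) = √(-434/3) = I*√1302/3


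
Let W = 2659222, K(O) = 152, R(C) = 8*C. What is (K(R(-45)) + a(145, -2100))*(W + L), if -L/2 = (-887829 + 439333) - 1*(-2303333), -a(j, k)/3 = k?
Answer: -6777516304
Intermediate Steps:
a(j, k) = -3*k
L = -3709674 (L = -2*((-887829 + 439333) - 1*(-2303333)) = -2*(-448496 + 2303333) = -2*1854837 = -3709674)
(K(R(-45)) + a(145, -2100))*(W + L) = (152 - 3*(-2100))*(2659222 - 3709674) = (152 + 6300)*(-1050452) = 6452*(-1050452) = -6777516304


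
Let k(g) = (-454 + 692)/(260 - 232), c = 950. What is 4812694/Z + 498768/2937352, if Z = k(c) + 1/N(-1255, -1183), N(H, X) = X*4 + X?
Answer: 20904468541150718/36919944457 ≈ 5.6621e+5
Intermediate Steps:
N(H, X) = 5*X (N(H, X) = 4*X + X = 5*X)
k(g) = 17/2 (k(g) = 238/28 = 238*(1/28) = 17/2)
Z = 100553/11830 (Z = 17/2 + 1/(5*(-1183)) = 17/2 + 1/(-5915) = 17/2 - 1/5915 = 100553/11830 ≈ 8.4998)
4812694/Z + 498768/2937352 = 4812694/(100553/11830) + 498768/2937352 = 4812694*(11830/100553) + 498768*(1/2937352) = 56934170020/100553 + 62346/367169 = 20904468541150718/36919944457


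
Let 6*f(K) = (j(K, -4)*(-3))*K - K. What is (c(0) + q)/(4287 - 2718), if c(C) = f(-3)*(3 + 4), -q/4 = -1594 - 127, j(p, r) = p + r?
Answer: 6814/1569 ≈ 4.3429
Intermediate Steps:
q = 6884 (q = -4*(-1594 - 127) = -4*(-1721) = 6884)
f(K) = -K/6 + K*(12 - 3*K)/6 (f(K) = (((K - 4)*(-3))*K - K)/6 = (((-4 + K)*(-3))*K - K)/6 = ((12 - 3*K)*K - K)/6 = (K*(12 - 3*K) - K)/6 = (-K + K*(12 - 3*K))/6 = -K/6 + K*(12 - 3*K)/6)
c(C) = -70 (c(C) = ((1/6)*(-3)*(11 - 3*(-3)))*(3 + 4) = ((1/6)*(-3)*(11 + 9))*7 = ((1/6)*(-3)*20)*7 = -10*7 = -70)
(c(0) + q)/(4287 - 2718) = (-70 + 6884)/(4287 - 2718) = 6814/1569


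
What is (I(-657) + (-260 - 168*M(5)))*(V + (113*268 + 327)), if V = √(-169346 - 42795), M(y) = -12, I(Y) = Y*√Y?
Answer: (1756 - 1971*I*√73)*(30611 + I*√212141) ≈ 6.1509e+7 - 5.1469e+8*I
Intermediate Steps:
I(Y) = Y^(3/2)
V = I*√212141 (V = √(-212141) = I*√212141 ≈ 460.59*I)
(I(-657) + (-260 - 168*M(5)))*(V + (113*268 + 327)) = ((-657)^(3/2) + (-260 - 168*(-12)))*(I*√212141 + (113*268 + 327)) = (-1971*I*√73 + (-260 + 2016))*(I*√212141 + (30284 + 327)) = (-1971*I*√73 + 1756)*(I*√212141 + 30611) = (1756 - 1971*I*√73)*(30611 + I*√212141)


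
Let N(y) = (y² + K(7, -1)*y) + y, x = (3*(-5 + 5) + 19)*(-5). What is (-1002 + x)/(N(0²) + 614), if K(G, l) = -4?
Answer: -1097/614 ≈ -1.7866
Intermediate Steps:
x = -95 (x = (3*0 + 19)*(-5) = (0 + 19)*(-5) = 19*(-5) = -95)
N(y) = y² - 3*y (N(y) = (y² - 4*y) + y = y² - 3*y)
(-1002 + x)/(N(0²) + 614) = (-1002 - 95)/(0²*(-3 + 0²) + 614) = -1097/(0*(-3 + 0) + 614) = -1097/(0*(-3) + 614) = -1097/(0 + 614) = -1097/614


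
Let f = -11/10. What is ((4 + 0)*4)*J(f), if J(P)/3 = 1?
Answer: 48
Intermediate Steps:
f = -11/10 (f = -11*⅒ = -11/10 ≈ -1.1000)
J(P) = 3 (J(P) = 3*1 = 3)
((4 + 0)*4)*J(f) = ((4 + 0)*4)*3 = (4*4)*3 = 16*3 = 48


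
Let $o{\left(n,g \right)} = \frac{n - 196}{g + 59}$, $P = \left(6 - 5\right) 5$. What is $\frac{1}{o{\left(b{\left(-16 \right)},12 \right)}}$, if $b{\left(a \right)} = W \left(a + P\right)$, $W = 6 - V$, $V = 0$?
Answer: $- \frac{71}{262} \approx -0.27099$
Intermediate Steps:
$W = 6$ ($W = 6 - 0 = 6 + 0 = 6$)
$P = 5$ ($P = 1 \cdot 5 = 5$)
$b{\left(a \right)} = 30 + 6 a$ ($b{\left(a \right)} = 6 \left(a + 5\right) = 6 \left(5 + a\right) = 30 + 6 a$)
$o{\left(n,g \right)} = \frac{-196 + n}{59 + g}$
$\frac{1}{o{\left(b{\left(-16 \right)},12 \right)}} = \frac{1}{\frac{1}{59 + 12} \left(-196 + \left(30 + 6 \left(-16\right)\right)\right)} = \frac{1}{\frac{1}{71} \left(-196 + \left(30 - 96\right)\right)} = \frac{1}{\frac{1}{71} \left(-196 - 66\right)} = \frac{1}{\frac{1}{71} \left(-262\right)} = \frac{1}{- \frac{262}{71}} = - \frac{71}{262}$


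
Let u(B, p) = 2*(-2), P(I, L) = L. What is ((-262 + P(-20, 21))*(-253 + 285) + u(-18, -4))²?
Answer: 59536656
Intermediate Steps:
u(B, p) = -4
((-262 + P(-20, 21))*(-253 + 285) + u(-18, -4))² = ((-262 + 21)*(-253 + 285) - 4)² = (-241*32 - 4)² = (-7712 - 4)² = (-7716)² = 59536656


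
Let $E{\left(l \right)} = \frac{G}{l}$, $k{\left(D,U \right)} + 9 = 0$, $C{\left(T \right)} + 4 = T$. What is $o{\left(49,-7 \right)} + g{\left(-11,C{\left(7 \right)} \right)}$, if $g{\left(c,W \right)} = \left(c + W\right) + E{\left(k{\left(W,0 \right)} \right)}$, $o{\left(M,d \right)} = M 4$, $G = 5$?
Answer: $\frac{1687}{9} \approx 187.44$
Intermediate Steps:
$C{\left(T \right)} = -4 + T$
$k{\left(D,U \right)} = -9$ ($k{\left(D,U \right)} = -9 + 0 = -9$)
$E{\left(l \right)} = \frac{5}{l}$
$o{\left(M,d \right)} = 4 M$
$g{\left(c,W \right)} = - \frac{5}{9} + W + c$ ($g{\left(c,W \right)} = \left(c + W\right) + \frac{5}{-9} = \left(W + c\right) + 5 \left(- \frac{1}{9}\right) = \left(W + c\right) - \frac{5}{9} = - \frac{5}{9} + W + c$)
$o{\left(49,-7 \right)} + g{\left(-11,C{\left(7 \right)} \right)} = 4 \cdot 49 - \frac{77}{9} = 196 - \frac{77}{9} = \frac{1687}{9}$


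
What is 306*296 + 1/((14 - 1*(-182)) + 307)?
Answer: 45559729/503 ≈ 90576.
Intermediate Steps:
306*296 + 1/((14 - 1*(-182)) + 307) = 90576 + 1/((14 + 182) + 307) = 90576 + 1/(196 + 307) = 90576 + 1/503 = 45559729/503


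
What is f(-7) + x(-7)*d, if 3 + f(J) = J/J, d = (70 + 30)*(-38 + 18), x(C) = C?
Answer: 13998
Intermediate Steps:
d = -2000 (d = 100*(-20) = -2000)
f(J) = -2 (f(J) = -3 + J/J = -3 + 1 = -2)
f(-7) + x(-7)*d = -2 - 7*(-2000) = -2 + 14000 = 13998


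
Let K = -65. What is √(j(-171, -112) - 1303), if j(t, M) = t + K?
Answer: 9*I*√19 ≈ 39.23*I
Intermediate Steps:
j(t, M) = -65 + t (j(t, M) = t - 65 = -65 + t)
√(j(-171, -112) - 1303) = √((-65 - 171) - 1303) = √(-236 - 1303) = √(-1539) = 9*I*√19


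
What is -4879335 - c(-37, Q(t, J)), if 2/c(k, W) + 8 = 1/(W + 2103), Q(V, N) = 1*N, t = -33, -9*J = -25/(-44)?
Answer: -16252351669327/3330854 ≈ -4.8793e+6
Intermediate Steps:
J = -25/396 (J = -(-25)/(9*(-44)) = -(-25)*(-1)/(9*44) = -⅑*25/44 = -25/396 ≈ -0.063131)
Q(V, N) = N
c(k, W) = 2/(-8 + 1/(2103 + W)) (c(k, W) = 2/(-8 + 1/(W + 2103)) = 2/(-8 + 1/(2103 + W)))
-4879335 - c(-37, Q(t, J)) = -4879335 - 2*(-2103 - 1*(-25/396))/(16823 + 8*(-25/396)) = -4879335 - 2*(-2103 + 25/396)/(16823 - 50/99) = -4879335 - 2*(-832763)/(1665427/99*396) = -4879335 - 2*99*(-832763)/(1665427*396) = -4879335 - 1*(-832763/3330854) = -4879335 + 832763/3330854 = -16252351669327/3330854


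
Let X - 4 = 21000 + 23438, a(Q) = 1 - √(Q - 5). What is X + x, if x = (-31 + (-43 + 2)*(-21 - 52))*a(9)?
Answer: 41480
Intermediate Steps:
a(Q) = 1 - √(-5 + Q)
x = -2962 (x = (-31 + (-43 + 2)*(-21 - 52))*(1 - √(-5 + 9)) = (-31 - 41*(-73))*(1 - √4) = (-31 + 2993)*(1 - 1*2) = 2962*(1 - 2) = 2962*(-1) = -2962)
X = 44442 (X = 4 + (21000 + 23438) = 4 + 44438 = 44442)
X + x = 44442 - 2962 = 41480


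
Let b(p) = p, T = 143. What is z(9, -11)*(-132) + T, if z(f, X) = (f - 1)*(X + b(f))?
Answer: 2255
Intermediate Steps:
z(f, X) = (-1 + f)*(X + f) (z(f, X) = (f - 1)*(X + f) = (-1 + f)*(X + f))
z(9, -11)*(-132) + T = (9**2 - 1*(-11) - 1*9 - 11*9)*(-132) + 143 = (81 + 11 - 9 - 99)*(-132) + 143 = -16*(-132) + 143 = 2112 + 143 = 2255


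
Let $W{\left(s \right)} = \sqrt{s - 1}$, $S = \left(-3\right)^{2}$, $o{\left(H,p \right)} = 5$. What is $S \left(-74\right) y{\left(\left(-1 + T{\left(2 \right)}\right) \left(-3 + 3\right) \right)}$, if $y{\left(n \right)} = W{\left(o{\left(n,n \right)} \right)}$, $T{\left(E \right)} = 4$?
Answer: $-1332$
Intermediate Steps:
$S = 9$
$W{\left(s \right)} = \sqrt{-1 + s}$
$y{\left(n \right)} = 2$ ($y{\left(n \right)} = \sqrt{-1 + 5} = \sqrt{4} = 2$)
$S \left(-74\right) y{\left(\left(-1 + T{\left(2 \right)}\right) \left(-3 + 3\right) \right)} = 9 \left(-74\right) 2 = \left(-666\right) 2 = -1332$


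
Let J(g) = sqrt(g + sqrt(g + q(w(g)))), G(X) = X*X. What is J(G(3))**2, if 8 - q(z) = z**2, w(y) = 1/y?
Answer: 9 + 4*sqrt(86)/9 ≈ 13.122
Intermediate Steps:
G(X) = X**2
q(z) = 8 - z**2
J(g) = sqrt(g + sqrt(8 + g - 1/g**2)) (J(g) = sqrt(g + sqrt(g + (8 - (1/g)**2))) = sqrt(g + sqrt(g + (8 - 1/g**2))) = sqrt(g + sqrt(8 + g - 1/g**2)))
J(G(3))**2 = (sqrt(3**2 + sqrt(8 + 3**2 - 1/(3**2)**2)))**2 = (sqrt(9 + sqrt(8 + 9 - 1/9**2)))**2 = (sqrt(9 + sqrt(8 + 9 - 1*1/81)))**2 = (sqrt(9 + sqrt(8 + 9 - 1/81)))**2 = (sqrt(9 + sqrt(1376/81)))**2 = (sqrt(9 + 4*sqrt(86)/9))**2 = 9 + 4*sqrt(86)/9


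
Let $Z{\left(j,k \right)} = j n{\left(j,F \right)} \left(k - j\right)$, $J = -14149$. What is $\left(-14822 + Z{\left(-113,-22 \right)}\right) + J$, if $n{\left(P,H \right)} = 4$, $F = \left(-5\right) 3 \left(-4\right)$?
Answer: $-70103$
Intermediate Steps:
$F = 60$ ($F = \left(-15\right) \left(-4\right) = 60$)
$Z{\left(j,k \right)} = 4 j \left(k - j\right)$ ($Z{\left(j,k \right)} = j 4 \left(k - j\right) = 4 j \left(k - j\right)$)
$\left(-14822 + Z{\left(-113,-22 \right)}\right) + J = \left(-14822 + 4 \left(-113\right) \left(-22 - -113\right)\right) - 14149 = \left(-14822 + 4 \left(-113\right) \left(-22 + 113\right)\right) - 14149 = \left(-14822 + 4 \left(-113\right) 91\right) - 14149 = \left(-14822 - 41132\right) - 14149 = -55954 - 14149 = -70103$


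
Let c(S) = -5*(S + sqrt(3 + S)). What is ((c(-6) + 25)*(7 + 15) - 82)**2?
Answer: 1236084 - 248160*I*sqrt(3) ≈ 1.2361e+6 - 4.2983e+5*I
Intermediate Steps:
c(S) = -5*S - 5*sqrt(3 + S)
((c(-6) + 25)*(7 + 15) - 82)**2 = (((-5*(-6) - 5*sqrt(3 - 6)) + 25)*(7 + 15) - 82)**2 = (((30 - 5*I*sqrt(3)) + 25)*22 - 82)**2 = ((55 - 5*I*sqrt(3))*22 - 82)**2 = ((1210 - 110*I*sqrt(3)) - 82)**2 = (1128 - 110*I*sqrt(3))**2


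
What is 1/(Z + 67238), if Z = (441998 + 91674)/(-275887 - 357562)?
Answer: 633449/42591310190 ≈ 1.4873e-5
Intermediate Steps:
Z = -533672/633449 (Z = 533672/(-633449) = 533672*(-1/633449) = -533672/633449 ≈ -0.84249)
1/(Z + 67238) = 1/(-533672/633449 + 67238) = 1/(42591310190/633449) = 633449/42591310190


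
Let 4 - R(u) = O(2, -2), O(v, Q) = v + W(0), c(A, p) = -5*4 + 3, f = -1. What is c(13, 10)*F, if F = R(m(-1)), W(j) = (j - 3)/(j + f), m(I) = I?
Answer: 17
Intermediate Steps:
c(A, p) = -17 (c(A, p) = -20 + 3 = -17)
W(j) = (-3 + j)/(-1 + j) (W(j) = (j - 3)/(j - 1) = (-3 + j)/(-1 + j))
O(v, Q) = 3 + v (O(v, Q) = v + (-3 + 0)/(-1 + 0) = v - 3/(-1) = v - 1*(-3) = v + 3 = 3 + v)
R(u) = -1 (R(u) = 4 - (3 + 2) = 4 - 1*5 = 4 - 5 = -1)
F = -1
c(13, 10)*F = -17*(-1) = 17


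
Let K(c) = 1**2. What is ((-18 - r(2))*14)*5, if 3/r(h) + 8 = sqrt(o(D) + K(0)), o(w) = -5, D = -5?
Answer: -21000/17 + 105*I/17 ≈ -1235.3 + 6.1765*I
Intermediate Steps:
K(c) = 1
r(h) = 3*(-8 - 2*I)/68 (r(h) = 3/(-8 + sqrt(-5 + 1)) = 3/(-8 + sqrt(-4)) = 3/(-8 + 2*I) = 3*((-8 - 2*I)/68) = 3*(-8 - 2*I)/68)
((-18 - r(2))*14)*5 = ((-18 - (-6/17 - 3*I/34))*14)*5 = ((-18 + (6/17 + 3*I/34))*14)*5 = ((-300/17 + 3*I/34)*14)*5 = (-4200/17 + 21*I/17)*5 = -21000/17 + 105*I/17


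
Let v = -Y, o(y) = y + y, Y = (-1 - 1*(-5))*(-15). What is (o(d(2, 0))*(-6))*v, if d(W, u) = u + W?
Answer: -1440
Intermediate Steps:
d(W, u) = W + u
Y = -60 (Y = (-1 + 5)*(-15) = 4*(-15) = -60)
o(y) = 2*y
v = 60 (v = -1*(-60) = 60)
(o(d(2, 0))*(-6))*v = ((2*(2 + 0))*(-6))*60 = ((2*2)*(-6))*60 = (4*(-6))*60 = -24*60 = -1440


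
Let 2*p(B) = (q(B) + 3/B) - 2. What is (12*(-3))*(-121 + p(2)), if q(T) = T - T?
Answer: 4365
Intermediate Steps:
q(T) = 0
p(B) = -1 + 3/(2*B) (p(B) = ((0 + 3/B) - 2)/2 = (3/B - 2)/2 = (-2 + 3/B)/2 = -1 + 3/(2*B))
(12*(-3))*(-121 + p(2)) = (12*(-3))*(-121 + (3/2 - 1*2)/2) = -36*(-121 + (3/2 - 2)/2) = -36*(-121 + (½)*(-½)) = -36*(-121 - ¼) = -36*(-485/4) = 4365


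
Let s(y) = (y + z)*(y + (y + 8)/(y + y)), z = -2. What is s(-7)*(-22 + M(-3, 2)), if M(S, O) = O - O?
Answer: -9801/7 ≈ -1400.1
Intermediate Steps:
M(S, O) = 0
s(y) = (-2 + y)*(y + (8 + y)/(2*y)) (s(y) = (y - 2)*(y + (y + 8)/(y + y)) = (-2 + y)*(y + (8 + y)/((2*y))) = (-2 + y)*(y + (8 + y)*(1/(2*y))) = (-2 + y)*(y + (8 + y)/(2*y)))
s(-7)*(-22 + M(-3, 2)) = (3 + (-7)² - 8/(-7) - 3/2*(-7))*(-22 + 0) = (3 + 49 - 8*(-⅐) + 21/2)*(-22) = (3 + 49 + 8/7 + 21/2)*(-22) = (891/14)*(-22) = -9801/7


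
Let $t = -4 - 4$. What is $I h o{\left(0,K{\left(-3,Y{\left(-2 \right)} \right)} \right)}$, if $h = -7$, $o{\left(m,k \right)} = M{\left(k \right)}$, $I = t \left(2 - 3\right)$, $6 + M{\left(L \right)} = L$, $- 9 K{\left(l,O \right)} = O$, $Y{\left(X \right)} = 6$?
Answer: $\frac{1120}{3} \approx 373.33$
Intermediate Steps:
$K{\left(l,O \right)} = - \frac{O}{9}$
$t = -8$
$M{\left(L \right)} = -6 + L$
$I = 8$ ($I = - 8 \left(2 - 3\right) = \left(-8\right) \left(-1\right) = 8$)
$o{\left(m,k \right)} = -6 + k$
$I h o{\left(0,K{\left(-3,Y{\left(-2 \right)} \right)} \right)} = 8 \left(-7\right) \left(-6 - \frac{2}{3}\right) = - 56 \left(-6 - \frac{2}{3}\right) = \left(-56\right) \left(- \frac{20}{3}\right) = \frac{1120}{3}$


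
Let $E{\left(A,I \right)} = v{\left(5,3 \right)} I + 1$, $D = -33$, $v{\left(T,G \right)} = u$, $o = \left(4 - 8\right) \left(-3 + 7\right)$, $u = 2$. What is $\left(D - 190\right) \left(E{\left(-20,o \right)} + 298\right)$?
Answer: $-59541$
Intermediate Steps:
$o = -16$ ($o = \left(-4\right) 4 = -16$)
$v{\left(T,G \right)} = 2$
$E{\left(A,I \right)} = 1 + 2 I$ ($E{\left(A,I \right)} = 2 I + 1 = 1 + 2 I$)
$\left(D - 190\right) \left(E{\left(-20,o \right)} + 298\right) = \left(-33 - 190\right) \left(\left(1 + 2 \left(-16\right)\right) + 298\right) = - 223 \left(\left(1 - 32\right) + 298\right) = - 223 \left(-31 + 298\right) = \left(-223\right) 267 = -59541$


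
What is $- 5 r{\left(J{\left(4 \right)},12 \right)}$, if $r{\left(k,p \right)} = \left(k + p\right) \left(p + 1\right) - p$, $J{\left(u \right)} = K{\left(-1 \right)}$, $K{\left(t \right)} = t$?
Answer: $-655$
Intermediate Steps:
$J{\left(u \right)} = -1$
$r{\left(k,p \right)} = - p + \left(1 + p\right) \left(k + p\right)$ ($r{\left(k,p \right)} = \left(k + p\right) \left(1 + p\right) - p = \left(1 + p\right) \left(k + p\right) - p = - p + \left(1 + p\right) \left(k + p\right)$)
$- 5 r{\left(J{\left(4 \right)},12 \right)} = - 5 \left(-1 + 12^{2} - 12\right) = - 5 \left(-1 + 144 - 12\right) = \left(-5\right) 131 = -655$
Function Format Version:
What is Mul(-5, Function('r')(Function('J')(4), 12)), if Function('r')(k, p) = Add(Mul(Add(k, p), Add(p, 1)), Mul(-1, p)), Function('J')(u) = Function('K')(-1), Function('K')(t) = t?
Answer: -655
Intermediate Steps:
Function('J')(u) = -1
Function('r')(k, p) = Add(Mul(-1, p), Mul(Add(1, p), Add(k, p))) (Function('r')(k, p) = Add(Mul(Add(k, p), Add(1, p)), Mul(-1, p)) = Add(Mul(Add(1, p), Add(k, p)), Mul(-1, p)) = Add(Mul(-1, p), Mul(Add(1, p), Add(k, p))))
Mul(-5, Function('r')(Function('J')(4), 12)) = Mul(-5, Add(-1, Pow(12, 2), Mul(-1, 12))) = Mul(-5, Add(-1, 144, -12)) = Mul(-5, 131) = -655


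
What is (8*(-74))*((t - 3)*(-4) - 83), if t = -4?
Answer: 32560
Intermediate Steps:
(8*(-74))*((t - 3)*(-4) - 83) = (8*(-74))*((-4 - 3)*(-4) - 83) = -592*(-7*(-4) - 83) = -592*(28 - 83) = -592*(-55) = 32560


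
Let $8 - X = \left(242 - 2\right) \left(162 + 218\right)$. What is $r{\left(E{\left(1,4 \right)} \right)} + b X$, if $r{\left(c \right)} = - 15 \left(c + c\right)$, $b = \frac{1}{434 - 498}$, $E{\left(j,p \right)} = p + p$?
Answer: $\frac{9479}{8} \approx 1184.9$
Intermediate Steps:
$E{\left(j,p \right)} = 2 p$
$b = - \frac{1}{64}$ ($b = \frac{1}{-64} = - \frac{1}{64} \approx -0.015625$)
$X = -91192$ ($X = 8 - \left(242 - 2\right) \left(162 + 218\right) = 8 - 240 \cdot 380 = 8 - 91200 = -91192$)
$r{\left(c \right)} = - 30 c$ ($r{\left(c \right)} = - 15 \cdot 2 c = - 30 c$)
$r{\left(E{\left(1,4 \right)} \right)} + b X = - 30 \cdot 2 \cdot 4 - - \frac{11399}{8} = \left(-30\right) 8 + \frac{11399}{8} = -240 + \frac{11399}{8} = \frac{9479}{8}$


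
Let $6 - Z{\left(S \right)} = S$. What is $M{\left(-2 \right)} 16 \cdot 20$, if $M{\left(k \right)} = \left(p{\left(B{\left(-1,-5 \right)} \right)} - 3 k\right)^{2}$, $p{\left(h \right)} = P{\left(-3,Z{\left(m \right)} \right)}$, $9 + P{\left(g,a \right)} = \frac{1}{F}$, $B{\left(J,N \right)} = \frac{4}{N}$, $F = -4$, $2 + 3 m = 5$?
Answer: $3380$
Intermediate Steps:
$m = 1$ ($m = - \frac{2}{3} + \frac{1}{3} \cdot 5 = - \frac{2}{3} + \frac{5}{3} = 1$)
$Z{\left(S \right)} = 6 - S$
$P{\left(g,a \right)} = - \frac{37}{4}$ ($P{\left(g,a \right)} = -9 + \frac{1}{-4} = -9 - \frac{1}{4} = - \frac{37}{4}$)
$p{\left(h \right)} = - \frac{37}{4}$
$M{\left(k \right)} = \left(- \frac{37}{4} - 3 k\right)^{2}$
$M{\left(-2 \right)} 16 \cdot 20 = \frac{\left(37 + 12 \left(-2\right)\right)^{2}}{16} \cdot 16 \cdot 20 = \frac{\left(37 - 24\right)^{2}}{16} \cdot 16 \cdot 20 = \frac{13^{2}}{16} \cdot 16 \cdot 20 = \frac{1}{16} \cdot 169 \cdot 16 \cdot 20 = \frac{169}{16} \cdot 16 \cdot 20 = 169 \cdot 20 = 3380$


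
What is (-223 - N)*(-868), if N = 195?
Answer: 362824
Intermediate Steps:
(-223 - N)*(-868) = (-223 - 1*195)*(-868) = (-223 - 195)*(-868) = -418*(-868) = 362824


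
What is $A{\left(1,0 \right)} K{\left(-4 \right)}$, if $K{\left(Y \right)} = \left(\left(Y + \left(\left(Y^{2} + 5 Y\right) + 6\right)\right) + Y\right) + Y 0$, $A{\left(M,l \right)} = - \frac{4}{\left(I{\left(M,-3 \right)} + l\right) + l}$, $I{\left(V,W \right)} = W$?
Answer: $-8$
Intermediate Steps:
$A{\left(M,l \right)} = - \frac{4}{-3 + 2 l}$ ($A{\left(M,l \right)} = - \frac{4}{\left(-3 + l\right) + l} = - \frac{4}{-3 + 2 l}$)
$K{\left(Y \right)} = 6 + Y^{2} + 7 Y$ ($K{\left(Y \right)} = \left(\left(Y + \left(6 + Y^{2} + 5 Y\right)\right) + Y\right) + 0 = \left(\left(6 + Y^{2} + 6 Y\right) + Y\right) + 0 = \left(6 + Y^{2} + 7 Y\right) + 0 = 6 + Y^{2} + 7 Y$)
$A{\left(1,0 \right)} K{\left(-4 \right)} = - \frac{4}{-3 + 2 \cdot 0} \left(6 + \left(-4\right)^{2} + 7 \left(-4\right)\right) = - \frac{4}{-3 + 0} \left(6 + 16 - 28\right) = - \frac{4}{-3} \left(-6\right) = \left(-4\right) \left(- \frac{1}{3}\right) \left(-6\right) = \frac{4}{3} \left(-6\right) = -8$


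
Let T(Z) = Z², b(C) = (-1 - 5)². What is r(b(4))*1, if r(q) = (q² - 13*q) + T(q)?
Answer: 2124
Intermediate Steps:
b(C) = 36 (b(C) = (-6)² = 36)
r(q) = -13*q + 2*q² (r(q) = (q² - 13*q) + q² = -13*q + 2*q²)
r(b(4))*1 = (36*(-13 + 2*36))*1 = (36*(-13 + 72))*1 = (36*59)*1 = 2124*1 = 2124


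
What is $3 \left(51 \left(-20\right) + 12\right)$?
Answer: $-3024$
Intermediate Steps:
$3 \left(51 \left(-20\right) + 12\right) = 3 \left(-1020 + 12\right) = 3 \left(-1008\right) = -3024$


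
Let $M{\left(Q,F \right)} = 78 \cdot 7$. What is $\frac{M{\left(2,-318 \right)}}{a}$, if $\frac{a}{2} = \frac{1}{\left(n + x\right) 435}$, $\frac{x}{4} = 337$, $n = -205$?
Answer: $135736965$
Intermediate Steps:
$x = 1348$ ($x = 4 \cdot 337 = 1348$)
$a = \frac{2}{497205}$ ($a = \frac{2}{\left(-205 + 1348\right) 435} = \frac{2}{1143 \cdot 435} = \frac{2}{497205} \approx 4.0225 \cdot 10^{-6}$)
$M{\left(Q,F \right)} = 546$
$\frac{M{\left(2,-318 \right)}}{a} = \frac{546}{\frac{2}{497205}} = 546 \cdot \frac{497205}{2} = 135736965$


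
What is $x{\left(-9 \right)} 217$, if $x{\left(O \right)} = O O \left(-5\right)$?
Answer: $-87885$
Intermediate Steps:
$x{\left(O \right)} = - 5 O^{2}$ ($x{\left(O \right)} = O^{2} \left(-5\right) = - 5 O^{2}$)
$x{\left(-9 \right)} 217 = - 5 \left(-9\right)^{2} \cdot 217 = \left(-5\right) 81 \cdot 217 = \left(-405\right) 217 = -87885$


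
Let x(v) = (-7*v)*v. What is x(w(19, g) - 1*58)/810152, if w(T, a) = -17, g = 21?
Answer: -5625/115736 ≈ -0.048602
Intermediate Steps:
x(v) = -7*v²
x(w(19, g) - 1*58)/810152 = -7*(-17 - 1*58)²/810152 = -7*(-17 - 58)²*(1/810152) = -7*(-75)²*(1/810152) = -7*5625*(1/810152) = -39375*1/810152 = -5625/115736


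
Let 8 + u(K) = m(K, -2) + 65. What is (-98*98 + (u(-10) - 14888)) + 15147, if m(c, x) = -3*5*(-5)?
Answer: -9213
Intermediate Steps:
m(c, x) = 75 (m(c, x) = -15*(-5) = 75)
u(K) = 132 (u(K) = -8 + (75 + 65) = -8 + 140 = 132)
(-98*98 + (u(-10) - 14888)) + 15147 = (-98*98 + (132 - 14888)) + 15147 = (-9604 - 14756) + 15147 = -24360 + 15147 = -9213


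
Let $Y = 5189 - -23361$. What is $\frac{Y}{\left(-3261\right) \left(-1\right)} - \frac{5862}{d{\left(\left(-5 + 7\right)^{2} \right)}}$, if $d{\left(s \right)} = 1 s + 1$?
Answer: $- \frac{18973232}{16305} \approx -1163.6$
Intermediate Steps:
$Y = 28550$ ($Y = 5189 + 23361 = 28550$)
$d{\left(s \right)} = 1 + s$ ($d{\left(s \right)} = s + 1 = 1 + s$)
$\frac{Y}{\left(-3261\right) \left(-1\right)} - \frac{5862}{d{\left(\left(-5 + 7\right)^{2} \right)}} = \frac{28550}{\left(-3261\right) \left(-1\right)} - \frac{5862}{1 + \left(-5 + 7\right)^{2}} = \frac{28550}{3261} - \frac{5862}{1 + 2^{2}} = 28550 \cdot \frac{1}{3261} - \frac{5862}{1 + 4} = \frac{28550}{3261} - \frac{5862}{5} = - \frac{18973232}{16305}$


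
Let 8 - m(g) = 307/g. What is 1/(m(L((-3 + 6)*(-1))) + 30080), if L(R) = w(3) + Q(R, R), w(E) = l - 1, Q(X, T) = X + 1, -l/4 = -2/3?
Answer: 1/31009 ≈ 3.2249e-5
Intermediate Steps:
l = 8/3 (l = -(-8)/3 = -4*(-⅔) = 8/3 ≈ 2.6667)
Q(X, T) = 1 + X
w(E) = 5/3 (w(E) = 8/3 - 1 = 5/3)
L(R) = 8/3 + R (L(R) = 5/3 + (1 + R) = 8/3 + R)
m(g) = 8 - 307/g
1/(m(L((-3 + 6)*(-1))) + 30080) = 1/((8 - 307/(8/3 + (-3 + 6)*(-1))) + 30080) = 1/((8 - 307/(8/3 + 3*(-1))) + 30080) = 1/((8 - 307/(8/3 - 3)) + 30080) = 1/((8 - 307/(-⅓)) + 30080) = 1/((8 - 307*(-3)) + 30080) = 1/((8 + 921) + 30080) = 1/(929 + 30080) = 1/31009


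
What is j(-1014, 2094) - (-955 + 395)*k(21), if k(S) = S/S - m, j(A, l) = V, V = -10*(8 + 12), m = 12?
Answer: -6360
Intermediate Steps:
V = -200 (V = -10*20 = -200)
j(A, l) = -200
k(S) = -11 (k(S) = S/S - 1*12 = 1 - 12 = -11)
j(-1014, 2094) - (-955 + 395)*k(21) = -200 - (-955 + 395)*(-11) = -200 - (-560)*(-11) = -200 - 1*6160 = -200 - 6160 = -6360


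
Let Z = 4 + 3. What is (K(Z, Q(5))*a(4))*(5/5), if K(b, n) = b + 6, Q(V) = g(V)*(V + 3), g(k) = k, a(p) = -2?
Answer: -26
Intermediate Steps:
Z = 7
Q(V) = V*(3 + V) (Q(V) = V*(V + 3) = V*(3 + V))
K(b, n) = 6 + b
(K(Z, Q(5))*a(4))*(5/5) = ((6 + 7)*(-2))*(5/5) = (13*(-2))*(5*(1/5)) = -26*1 = -26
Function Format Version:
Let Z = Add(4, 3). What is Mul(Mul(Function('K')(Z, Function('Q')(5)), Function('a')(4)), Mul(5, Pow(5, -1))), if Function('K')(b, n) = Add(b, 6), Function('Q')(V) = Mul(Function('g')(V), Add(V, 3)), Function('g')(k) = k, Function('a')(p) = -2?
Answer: -26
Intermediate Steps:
Z = 7
Function('Q')(V) = Mul(V, Add(3, V)) (Function('Q')(V) = Mul(V, Add(V, 3)) = Mul(V, Add(3, V)))
Function('K')(b, n) = Add(6, b)
Mul(Mul(Function('K')(Z, Function('Q')(5)), Function('a')(4)), Mul(5, Pow(5, -1))) = Mul(Mul(Add(6, 7), -2), Mul(5, Pow(5, -1))) = Mul(Mul(13, -2), Mul(5, Rational(1, 5))) = Mul(-26, 1) = -26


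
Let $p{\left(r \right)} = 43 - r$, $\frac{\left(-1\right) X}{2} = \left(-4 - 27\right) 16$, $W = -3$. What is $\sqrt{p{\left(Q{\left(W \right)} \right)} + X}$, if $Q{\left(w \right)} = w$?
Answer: $\sqrt{1038} \approx 32.218$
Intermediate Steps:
$X = 992$ ($X = - 2 \left(-4 - 27\right) 16 = - 2 \left(\left(-31\right) 16\right) = \left(-2\right) \left(-496\right) = 992$)
$\sqrt{p{\left(Q{\left(W \right)} \right)} + X} = \sqrt{\left(43 - -3\right) + 992} = \sqrt{\left(43 + 3\right) + 992} = \sqrt{46 + 992} = \sqrt{1038}$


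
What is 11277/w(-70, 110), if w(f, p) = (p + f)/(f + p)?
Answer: 11277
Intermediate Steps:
w(f, p) = 1 (w(f, p) = (f + p)/(f + p) = 1)
11277/w(-70, 110) = 11277/1 = 11277*1 = 11277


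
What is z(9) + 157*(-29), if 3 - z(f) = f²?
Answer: -4631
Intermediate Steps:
z(f) = 3 - f²
z(9) + 157*(-29) = (3 - 1*9²) + 157*(-29) = (3 - 1*81) - 4553 = (3 - 81) - 4553 = -78 - 4553 = -4631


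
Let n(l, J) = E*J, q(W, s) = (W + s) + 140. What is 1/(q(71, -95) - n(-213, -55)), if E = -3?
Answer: -1/49 ≈ -0.020408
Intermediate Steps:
q(W, s) = 140 + W + s
n(l, J) = -3*J
1/(q(71, -95) - n(-213, -55)) = 1/((140 + 71 - 95) - (-3)*(-55)) = 1/(116 - 1*165) = 1/(116 - 165) = 1/(-49) = -1/49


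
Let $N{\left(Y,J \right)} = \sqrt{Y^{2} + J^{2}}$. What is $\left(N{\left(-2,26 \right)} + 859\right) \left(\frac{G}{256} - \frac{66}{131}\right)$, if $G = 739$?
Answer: $\frac{68645267}{33536} + \frac{79913 \sqrt{170}}{16768} \approx 2109.1$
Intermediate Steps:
$N{\left(Y,J \right)} = \sqrt{J^{2} + Y^{2}}$
$\left(N{\left(-2,26 \right)} + 859\right) \left(\frac{G}{256} - \frac{66}{131}\right) = \left(\sqrt{26^{2} + \left(-2\right)^{2}} + 859\right) \left(\frac{739}{256} - \frac{66}{131}\right) = \left(\sqrt{676 + 4} + 859\right) \left(739 \cdot \frac{1}{256} - \frac{66}{131}\right) = \left(\sqrt{680} + 859\right) \left(\frac{739}{256} - \frac{66}{131}\right) = \left(2 \sqrt{170} + 859\right) \frac{79913}{33536} = \left(859 + 2 \sqrt{170}\right) \frac{79913}{33536} = \frac{68645267}{33536} + \frac{79913 \sqrt{170}}{16768}$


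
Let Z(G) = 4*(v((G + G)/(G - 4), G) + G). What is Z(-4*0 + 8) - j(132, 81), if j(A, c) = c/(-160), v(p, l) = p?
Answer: 7761/160 ≈ 48.506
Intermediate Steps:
Z(G) = 4*G + 8*G/(-4 + G) (Z(G) = 4*((G + G)/(G - 4) + G) = 4*((2*G)/(-4 + G) + G) = 4*(2*G/(-4 + G) + G) = 4*(G + 2*G/(-4 + G)) = 4*G + 8*G/(-4 + G))
j(A, c) = -c/160 (j(A, c) = c*(-1/160) = -c/160)
Z(-4*0 + 8) - j(132, 81) = 4*(-4*0 + 8)*(-2 + (-4*0 + 8))/(-4 + (-4*0 + 8)) - (-1)*81/160 = 4*(0 + 8)*(-2 + (0 + 8))/(-4 + (0 + 8)) - 1*(-81/160) = 4*8*(-2 + 8)/(-4 + 8) + 81/160 = 4*8*6/4 + 81/160 = 4*8*(1/4)*6 + 81/160 = 48 + 81/160 = 7761/160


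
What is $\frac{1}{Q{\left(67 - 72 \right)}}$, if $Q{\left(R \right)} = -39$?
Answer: $- \frac{1}{39} \approx -0.025641$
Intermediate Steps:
$\frac{1}{Q{\left(67 - 72 \right)}} = \frac{1}{-39} = - \frac{1}{39}$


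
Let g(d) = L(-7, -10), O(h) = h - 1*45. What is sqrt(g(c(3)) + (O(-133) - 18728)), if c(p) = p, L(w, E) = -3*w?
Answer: I*sqrt(18885) ≈ 137.42*I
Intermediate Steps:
O(h) = -45 + h (O(h) = h - 45 = -45 + h)
g(d) = 21 (g(d) = -3*(-7) = 21)
sqrt(g(c(3)) + (O(-133) - 18728)) = sqrt(21 + ((-45 - 133) - 18728)) = sqrt(21 + (-178 - 18728)) = sqrt(21 - 18906) = sqrt(-18885) = I*sqrt(18885)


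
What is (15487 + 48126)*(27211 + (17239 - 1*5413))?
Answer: 2483260681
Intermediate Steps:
(15487 + 48126)*(27211 + (17239 - 1*5413)) = 63613*(27211 + (17239 - 5413)) = 63613*(27211 + 11826) = 63613*39037 = 2483260681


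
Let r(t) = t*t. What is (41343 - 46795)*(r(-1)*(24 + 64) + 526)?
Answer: -3347528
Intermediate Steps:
r(t) = t²
(41343 - 46795)*(r(-1)*(24 + 64) + 526) = (41343 - 46795)*((-1)²*(24 + 64) + 526) = -5452*(1*88 + 526) = -5452*(88 + 526) = -5452*614 = -3347528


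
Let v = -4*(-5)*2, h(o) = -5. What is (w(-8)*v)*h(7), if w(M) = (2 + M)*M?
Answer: -9600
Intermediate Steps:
w(M) = M*(2 + M)
v = 40 (v = 20*2 = 40)
(w(-8)*v)*h(7) = (-8*(2 - 8)*40)*(-5) = (-8*(-6)*40)*(-5) = (48*40)*(-5) = 1920*(-5) = -9600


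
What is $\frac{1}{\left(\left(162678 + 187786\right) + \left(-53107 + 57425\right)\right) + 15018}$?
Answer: $\frac{1}{369800} \approx 2.7042 \cdot 10^{-6}$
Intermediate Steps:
$\frac{1}{\left(\left(162678 + 187786\right) + \left(-53107 + 57425\right)\right) + 15018} = \frac{1}{\left(350464 + 4318\right) + 15018} = \frac{1}{354782 + 15018} = \frac{1}{369800}$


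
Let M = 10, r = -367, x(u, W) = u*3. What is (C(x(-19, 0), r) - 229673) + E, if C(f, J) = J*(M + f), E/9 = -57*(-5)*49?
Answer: -86739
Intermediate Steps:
x(u, W) = 3*u
E = 125685 (E = 9*(-57*(-5)*49) = 9*(285*49) = 9*13965 = 125685)
C(f, J) = J*(10 + f)
(C(x(-19, 0), r) - 229673) + E = (-367*(10 + 3*(-19)) - 229673) + 125685 = (-367*(10 - 57) - 229673) + 125685 = (-367*(-47) - 229673) + 125685 = (17249 - 229673) + 125685 = -212424 + 125685 = -86739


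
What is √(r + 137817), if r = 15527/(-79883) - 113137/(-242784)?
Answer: √359989648984537709953926/1616192856 ≈ 371.24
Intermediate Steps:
r = 5268015803/19394314272 (r = 15527*(-1/79883) - 113137*(-1/242784) = -15527/79883 + 113137/242784 = 5268015803/19394314272 ≈ 0.27163)
√(r + 137817) = √(5268015803/19394314272 + 137817) = √(2672871478040027/19394314272) = √359989648984537709953926/1616192856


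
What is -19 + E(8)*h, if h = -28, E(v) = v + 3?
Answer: -327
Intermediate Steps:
E(v) = 3 + v
-19 + E(8)*h = -19 + (3 + 8)*(-28) = -19 + 11*(-28) = -19 - 308 = -327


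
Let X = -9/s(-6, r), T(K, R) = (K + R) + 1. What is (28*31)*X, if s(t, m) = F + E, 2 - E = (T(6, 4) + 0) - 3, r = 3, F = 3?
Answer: 2604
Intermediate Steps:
T(K, R) = 1 + K + R
E = -6 (E = 2 - (((1 + 6 + 4) + 0) - 3) = 2 - ((11 + 0) - 3) = 2 - (11 - 3) = 2 - 1*8 = 2 - 8 = -6)
s(t, m) = -3 (s(t, m) = 3 - 6 = -3)
X = 3 (X = -9/(-3) = -9*(-⅓) = 3)
(28*31)*X = (28*31)*3 = 868*3 = 2604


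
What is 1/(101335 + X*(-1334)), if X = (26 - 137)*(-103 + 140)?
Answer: 1/5580073 ≈ 1.7921e-7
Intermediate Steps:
X = -4107 (X = -111*37 = -4107)
1/(101335 + X*(-1334)) = 1/(101335 - 4107*(-1334)) = 1/(101335 + 5478738) = 1/5580073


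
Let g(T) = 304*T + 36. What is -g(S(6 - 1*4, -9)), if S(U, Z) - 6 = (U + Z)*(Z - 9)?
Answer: -40164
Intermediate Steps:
S(U, Z) = 6 + (-9 + Z)*(U + Z) (S(U, Z) = 6 + (U + Z)*(Z - 9) = 6 + (U + Z)*(-9 + Z) = 6 + (-9 + Z)*(U + Z))
g(T) = 36 + 304*T
-g(S(6 - 1*4, -9)) = -(36 + 304*(6 + (-9)**2 - 9*(6 - 1*4) - 9*(-9) + (6 - 1*4)*(-9))) = -(36 + 304*(6 + 81 - 9*(6 - 4) + 81 + (6 - 4)*(-9))) = -(36 + 304*(6 + 81 - 9*2 + 81 + 2*(-9))) = -(36 + 304*(6 + 81 - 18 + 81 - 18)) = -(36 + 304*132) = -(36 + 40128) = -1*40164 = -40164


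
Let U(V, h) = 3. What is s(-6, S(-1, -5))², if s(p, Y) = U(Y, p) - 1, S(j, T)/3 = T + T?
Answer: 4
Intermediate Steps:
S(j, T) = 6*T (S(j, T) = 3*(T + T) = 3*(2*T) = 6*T)
s(p, Y) = 2 (s(p, Y) = 3 - 1 = 2)
s(-6, S(-1, -5))² = 2² = 4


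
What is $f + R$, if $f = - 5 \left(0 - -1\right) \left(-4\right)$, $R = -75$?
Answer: $-55$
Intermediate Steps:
$f = 20$ ($f = - 5 \left(0 + 1\right) \left(-4\right) = \left(-5\right) 1 \left(-4\right) = \left(-5\right) \left(-4\right) = 20$)
$f + R = 20 - 75 = -55$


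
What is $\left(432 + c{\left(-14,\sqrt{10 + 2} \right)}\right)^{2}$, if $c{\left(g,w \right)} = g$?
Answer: $174724$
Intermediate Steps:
$\left(432 + c{\left(-14,\sqrt{10 + 2} \right)}\right)^{2} = \left(432 - 14\right)^{2} = 418^{2} = 174724$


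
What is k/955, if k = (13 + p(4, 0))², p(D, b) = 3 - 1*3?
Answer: 169/955 ≈ 0.17696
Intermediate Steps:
p(D, b) = 0 (p(D, b) = 3 - 3 = 0)
k = 169 (k = (13 + 0)² = 13² = 169)
k/955 = 169/955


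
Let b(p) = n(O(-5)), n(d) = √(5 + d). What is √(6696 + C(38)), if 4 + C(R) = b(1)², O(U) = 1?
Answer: √6698 ≈ 81.841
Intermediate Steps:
b(p) = √6 (b(p) = √(5 + 1) = √6)
C(R) = 2 (C(R) = -4 + (√6)² = -4 + 6 = 2)
√(6696 + C(38)) = √(6696 + 2) = √6698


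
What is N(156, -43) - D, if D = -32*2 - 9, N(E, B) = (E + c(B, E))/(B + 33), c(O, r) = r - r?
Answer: 287/5 ≈ 57.400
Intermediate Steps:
c(O, r) = 0
N(E, B) = E/(33 + B) (N(E, B) = (E + 0)/(B + 33) = E/(33 + B))
D = -73 (D = -64 - 9 = -73)
N(156, -43) - D = 156/(33 - 43) - 1*(-73) = 156/(-10) + 73 = 156*(-⅒) + 73 = -78/5 + 73 = 287/5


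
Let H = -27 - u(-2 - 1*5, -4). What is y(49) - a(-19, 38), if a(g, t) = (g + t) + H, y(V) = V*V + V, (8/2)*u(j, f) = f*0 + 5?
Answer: 9837/4 ≈ 2459.3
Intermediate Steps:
u(j, f) = 5/4 (u(j, f) = (f*0 + 5)/4 = (0 + 5)/4 = (¼)*5 = 5/4)
H = -113/4 (H = -27 - 1*5/4 = -27 - 5/4 = -113/4 ≈ -28.250)
y(V) = V + V² (y(V) = V² + V = V + V²)
a(g, t) = -113/4 + g + t (a(g, t) = (g + t) - 113/4 = -113/4 + g + t)
y(49) - a(-19, 38) = 49*(1 + 49) - (-113/4 - 19 + 38) = 49*50 - 1*(-37/4) = 2450 + 37/4 = 9837/4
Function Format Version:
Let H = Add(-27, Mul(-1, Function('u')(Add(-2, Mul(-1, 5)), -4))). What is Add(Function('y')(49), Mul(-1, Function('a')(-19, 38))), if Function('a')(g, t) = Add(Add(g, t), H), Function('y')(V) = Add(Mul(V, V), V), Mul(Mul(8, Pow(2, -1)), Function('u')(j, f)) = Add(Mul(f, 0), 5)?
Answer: Rational(9837, 4) ≈ 2459.3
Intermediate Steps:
Function('u')(j, f) = Rational(5, 4) (Function('u')(j, f) = Mul(Rational(1, 4), Add(Mul(f, 0), 5)) = Mul(Rational(1, 4), Add(0, 5)) = Mul(Rational(1, 4), 5) = Rational(5, 4))
H = Rational(-113, 4) (H = Add(-27, Mul(-1, Rational(5, 4))) = Add(-27, Rational(-5, 4)) = Rational(-113, 4) ≈ -28.250)
Function('y')(V) = Add(V, Pow(V, 2)) (Function('y')(V) = Add(Pow(V, 2), V) = Add(V, Pow(V, 2)))
Function('a')(g, t) = Add(Rational(-113, 4), g, t) (Function('a')(g, t) = Add(Add(g, t), Rational(-113, 4)) = Add(Rational(-113, 4), g, t))
Add(Function('y')(49), Mul(-1, Function('a')(-19, 38))) = Add(Mul(49, Add(1, 49)), Mul(-1, Add(Rational(-113, 4), -19, 38))) = Add(Mul(49, 50), Mul(-1, Rational(-37, 4))) = Add(2450, Rational(37, 4)) = Rational(9837, 4)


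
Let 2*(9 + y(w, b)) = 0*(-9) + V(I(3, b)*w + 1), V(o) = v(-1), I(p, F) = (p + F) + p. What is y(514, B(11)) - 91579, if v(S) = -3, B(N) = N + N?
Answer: -183179/2 ≈ -91590.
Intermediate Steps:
B(N) = 2*N
I(p, F) = F + 2*p (I(p, F) = (F + p) + p = F + 2*p)
V(o) = -3
y(w, b) = -21/2 (y(w, b) = -9 + (0*(-9) - 3)/2 = -9 + (0 - 3)/2 = -9 + (1/2)*(-3) = -9 - 3/2 = -21/2)
y(514, B(11)) - 91579 = -21/2 - 91579 = -183179/2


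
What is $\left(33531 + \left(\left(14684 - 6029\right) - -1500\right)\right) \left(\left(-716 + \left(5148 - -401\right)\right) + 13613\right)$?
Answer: $805831956$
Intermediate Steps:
$\left(33531 + \left(\left(14684 - 6029\right) - -1500\right)\right) \left(\left(-716 + \left(5148 - -401\right)\right) + 13613\right) = \left(33531 + \left(8655 + 1500\right)\right) \left(\left(-716 + \left(5148 + 401\right)\right) + 13613\right) = \left(33531 + 10155\right) \left(\left(-716 + 5549\right) + 13613\right) = 43686 \left(4833 + 13613\right) = 43686 \cdot 18446 = 805831956$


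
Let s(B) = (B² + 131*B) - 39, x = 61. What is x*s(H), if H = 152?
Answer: 2621597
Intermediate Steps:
s(B) = -39 + B² + 131*B
x*s(H) = 61*(-39 + 152² + 131*152) = 61*(-39 + 23104 + 19912) = 61*42977 = 2621597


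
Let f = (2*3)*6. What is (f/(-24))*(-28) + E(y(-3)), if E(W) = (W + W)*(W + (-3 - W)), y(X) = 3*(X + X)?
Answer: 150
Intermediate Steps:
y(X) = 6*X (y(X) = 3*(2*X) = 6*X)
f = 36 (f = 6*6 = 36)
E(W) = -6*W (E(W) = (2*W)*(-3) = -6*W)
(f/(-24))*(-28) + E(y(-3)) = (36/(-24))*(-28) - 36*(-3) = (36*(-1/24))*(-28) - 6*(-18) = -3/2*(-28) + 108 = 42 + 108 = 150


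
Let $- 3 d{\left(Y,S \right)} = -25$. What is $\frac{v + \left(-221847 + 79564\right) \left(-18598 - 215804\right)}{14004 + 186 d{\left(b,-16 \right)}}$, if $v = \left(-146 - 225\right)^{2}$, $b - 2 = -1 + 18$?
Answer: $\frac{4764508201}{2222} \approx 2.1442 \cdot 10^{6}$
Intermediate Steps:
$b = 19$ ($b = 2 + \left(-1 + 18\right) = 2 + 17 = 19$)
$d{\left(Y,S \right)} = \frac{25}{3}$ ($d{\left(Y,S \right)} = \left(- \frac{1}{3}\right) \left(-25\right) = \frac{25}{3}$)
$v = 137641$ ($v = \left(-371\right)^{2} = 137641$)
$\frac{v + \left(-221847 + 79564\right) \left(-18598 - 215804\right)}{14004 + 186 d{\left(b,-16 \right)}} = \frac{137641 + \left(-221847 + 79564\right) \left(-18598 - 215804\right)}{14004 + 186 \cdot \frac{25}{3}} = \frac{137641 - -33351419766}{14004 + 1550} = \frac{137641 + 33351419766}{15554} = 33351557407 \cdot \frac{1}{15554} = \frac{4764508201}{2222}$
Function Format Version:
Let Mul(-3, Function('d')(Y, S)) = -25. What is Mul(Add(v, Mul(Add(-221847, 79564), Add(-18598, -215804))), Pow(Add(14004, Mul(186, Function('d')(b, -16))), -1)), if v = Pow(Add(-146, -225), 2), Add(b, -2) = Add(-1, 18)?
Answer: Rational(4764508201, 2222) ≈ 2.1442e+6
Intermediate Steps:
b = 19 (b = Add(2, Add(-1, 18)) = Add(2, 17) = 19)
Function('d')(Y, S) = Rational(25, 3) (Function('d')(Y, S) = Mul(Rational(-1, 3), -25) = Rational(25, 3))
v = 137641 (v = Pow(-371, 2) = 137641)
Mul(Add(v, Mul(Add(-221847, 79564), Add(-18598, -215804))), Pow(Add(14004, Mul(186, Function('d')(b, -16))), -1)) = Mul(Add(137641, Mul(Add(-221847, 79564), Add(-18598, -215804))), Pow(Add(14004, Mul(186, Rational(25, 3))), -1)) = Mul(Add(137641, Mul(-142283, -234402)), Pow(Add(14004, 1550), -1)) = Mul(Add(137641, 33351419766), Pow(15554, -1)) = Mul(33351557407, Rational(1, 15554)) = Rational(4764508201, 2222)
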